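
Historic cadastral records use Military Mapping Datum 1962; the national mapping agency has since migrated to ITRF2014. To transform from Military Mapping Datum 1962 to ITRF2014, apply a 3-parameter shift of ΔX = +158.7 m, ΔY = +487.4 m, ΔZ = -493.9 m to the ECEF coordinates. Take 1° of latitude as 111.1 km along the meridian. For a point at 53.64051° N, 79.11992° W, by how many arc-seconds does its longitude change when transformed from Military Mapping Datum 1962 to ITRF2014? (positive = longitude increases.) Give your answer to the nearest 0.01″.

Δλ = 13.55″

sin φ = 0.805313, cos φ = 0.592850, sin λ = -0.982024, cos λ = 0.188754.
East component: ΔE = −sin λ·ΔX + cos λ·ΔY = −(-0.982024)(158.7) + (0.188754)(487.4) = 247.85 m.
1° of latitude spans 111100 m; at latitude φ, 1° of longitude spans that × cos φ = 65865.6 m, so Δλ = 247.85 / 65865.6 × 3600 = 13.546″.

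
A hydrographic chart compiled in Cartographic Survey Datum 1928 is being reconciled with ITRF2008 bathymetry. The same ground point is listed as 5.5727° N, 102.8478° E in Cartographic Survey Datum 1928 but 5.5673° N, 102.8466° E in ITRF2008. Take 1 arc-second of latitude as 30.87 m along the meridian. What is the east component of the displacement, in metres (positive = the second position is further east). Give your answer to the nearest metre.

ΔE = -133 m

Δφ = 5.5673° − 5.5727° = -0.0054°; Δλ = 102.8466° − 102.8478° = -0.0012°.
1° of latitude = 3600 × 30.87 = 111132 m.
ΔN = Δφ × 111132 = -600.1 m; ΔE = Δλ × 111132 × cos(5.5727°) = -0.0012 × 111132 × 0.995274 = -132.7 m.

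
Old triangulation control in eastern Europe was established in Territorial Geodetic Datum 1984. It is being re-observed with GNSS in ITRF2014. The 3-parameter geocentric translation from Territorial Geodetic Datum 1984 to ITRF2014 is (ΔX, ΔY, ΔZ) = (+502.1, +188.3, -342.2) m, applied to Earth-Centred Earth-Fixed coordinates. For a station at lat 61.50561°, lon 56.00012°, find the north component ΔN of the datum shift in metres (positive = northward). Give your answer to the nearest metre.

ΔN = -547 m

At φ = 61.50561°, λ = 56.00012°: sin φ = 0.878864, cos φ = 0.477073, sin λ = 0.829039, cos λ = 0.559191.
ΔN = −sin φ cos λ·ΔX − sin φ sin λ·ΔY + cos φ·ΔZ = −(0.878864)(0.559191)(502.1) − (0.878864)(0.829039)(188.3) + (0.477073)(-342.2) = -547.21 m.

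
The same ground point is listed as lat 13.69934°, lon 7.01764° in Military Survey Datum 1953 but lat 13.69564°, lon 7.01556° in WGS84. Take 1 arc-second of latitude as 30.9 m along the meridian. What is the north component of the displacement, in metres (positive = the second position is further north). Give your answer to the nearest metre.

ΔN = -412 m

Δφ = 13.69564° − 13.69934° = -0.00370°; Δλ = 7.01556° − 7.01764° = -0.00208°.
1° of latitude = 3600 × 30.90 = 111240 m.
ΔN = Δφ × 111240 = -411.6 m; ΔE = Δλ × 111240 × cos(13.69934°) = -0.00208 × 111240 × 0.971552 = -224.8 m.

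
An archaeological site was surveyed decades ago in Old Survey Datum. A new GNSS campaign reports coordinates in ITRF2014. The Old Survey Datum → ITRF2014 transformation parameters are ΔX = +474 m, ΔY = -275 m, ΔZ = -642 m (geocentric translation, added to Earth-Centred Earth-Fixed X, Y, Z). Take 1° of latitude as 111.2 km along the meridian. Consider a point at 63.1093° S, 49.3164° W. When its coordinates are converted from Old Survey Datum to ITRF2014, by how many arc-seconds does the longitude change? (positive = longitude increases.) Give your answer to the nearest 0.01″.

Δλ = 12.90″

sin φ = -0.891871, cos φ = 0.452290, sin λ = -0.758321, cos λ = 0.651881.
East component: ΔE = −sin λ·ΔX + cos λ·ΔY = −(-0.758321)(474) + (0.651881)(-275) = 180.18 m.
1° of latitude spans 111200 m; at latitude φ, 1° of longitude spans that × cos φ = 50294.6 m, so Δλ = 180.18 / 50294.6 × 3600 = 12.897″.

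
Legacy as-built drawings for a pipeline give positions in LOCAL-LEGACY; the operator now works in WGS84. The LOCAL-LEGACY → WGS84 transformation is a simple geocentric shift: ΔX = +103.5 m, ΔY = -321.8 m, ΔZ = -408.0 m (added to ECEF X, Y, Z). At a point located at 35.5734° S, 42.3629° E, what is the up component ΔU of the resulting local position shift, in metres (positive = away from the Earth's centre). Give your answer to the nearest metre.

ΔU = 123 m

The local up (radial) axis is (cos φ cos λ, cos φ sin λ, sin φ), giving ΔU = 62.203 − 176.369 + 237.352 = 123.19 m.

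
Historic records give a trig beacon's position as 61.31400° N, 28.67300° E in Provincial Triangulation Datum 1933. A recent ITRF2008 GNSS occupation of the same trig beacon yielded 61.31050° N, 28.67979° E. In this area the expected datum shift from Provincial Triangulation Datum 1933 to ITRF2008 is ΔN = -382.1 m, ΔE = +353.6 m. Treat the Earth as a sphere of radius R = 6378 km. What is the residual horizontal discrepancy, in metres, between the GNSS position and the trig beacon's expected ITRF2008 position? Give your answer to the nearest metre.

Observed coordinate differences: Δφ = -0.00350°, Δλ = +0.00679°.
Converting to metres (1° lat = 111317 m, cos φ = 0.480009): observed ΔN = -389.6 m, observed ΔE = 362.8 m.
Subtracting the expected shift leaves a residual of -389.6 − (-382.1) = -7.5 m north and 362.8 − (353.6) = 9.2 m east.
Residual distance = √((-7.5)² + 9.2²) = 11.9 m.

12 m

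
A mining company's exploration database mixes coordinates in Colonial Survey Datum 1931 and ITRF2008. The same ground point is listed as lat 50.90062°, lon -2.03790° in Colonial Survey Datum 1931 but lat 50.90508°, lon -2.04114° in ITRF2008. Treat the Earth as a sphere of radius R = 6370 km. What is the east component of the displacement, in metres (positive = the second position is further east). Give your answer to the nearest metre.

ΔE = -227 m

Δφ = 50.90508° − 50.90062° = +0.00446°; Δλ = -2.04114° − -2.03790° = -0.00324°.
1° along a meridian = πR/180 = 111177 m.
ΔN = Δφ × 111177 = 495.9 m; ΔE = Δλ × 111177 × cos(50.90062°) = -0.00324 × 111177 × 0.630667 = -227.2 m.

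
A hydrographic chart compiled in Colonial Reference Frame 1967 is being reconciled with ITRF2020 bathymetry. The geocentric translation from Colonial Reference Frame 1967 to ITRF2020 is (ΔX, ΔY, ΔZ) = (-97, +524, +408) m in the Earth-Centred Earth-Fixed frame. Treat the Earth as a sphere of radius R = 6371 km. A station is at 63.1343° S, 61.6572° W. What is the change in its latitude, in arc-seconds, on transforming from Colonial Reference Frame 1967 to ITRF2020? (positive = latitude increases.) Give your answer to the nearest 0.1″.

sin φ = -0.892068, cos φ = 0.451901, sin λ = -0.880123, cos λ = 0.474746.
North component: ΔN = −sin φ cos λ·ΔX − sin φ sin λ·ΔY + cos φ·ΔZ = −(-0.892068)(0.474746)(-97) − (-0.892068)(-0.880123)(524) + (0.451901)(408) = -268.11 m.
1° of latitude spans πR/180 = 111195 m, so Δφ = -268.11 / 111195 × 3600 = -8.680″.

Δφ = -8.7″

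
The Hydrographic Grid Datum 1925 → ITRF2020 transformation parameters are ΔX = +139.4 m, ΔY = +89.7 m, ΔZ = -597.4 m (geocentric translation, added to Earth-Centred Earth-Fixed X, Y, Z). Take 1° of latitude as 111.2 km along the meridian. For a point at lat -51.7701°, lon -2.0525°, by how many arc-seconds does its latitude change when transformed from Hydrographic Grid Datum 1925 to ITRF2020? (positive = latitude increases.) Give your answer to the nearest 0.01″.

Δφ = -8.51″

sin φ = -0.785534, cos φ = 0.618818, sin λ = -0.035815, cos λ = 0.999358.
North component: ΔN = −sin φ cos λ·ΔX − sin φ sin λ·ΔY + cos φ·ΔZ = −(-0.785534)(0.999358)(139.4) − (-0.785534)(-0.035815)(89.7) + (0.618818)(-597.4) = -262.77 m.
1° of latitude spans 111200 m, so Δφ = -262.77 / 111200 × 3600 = -8.507″.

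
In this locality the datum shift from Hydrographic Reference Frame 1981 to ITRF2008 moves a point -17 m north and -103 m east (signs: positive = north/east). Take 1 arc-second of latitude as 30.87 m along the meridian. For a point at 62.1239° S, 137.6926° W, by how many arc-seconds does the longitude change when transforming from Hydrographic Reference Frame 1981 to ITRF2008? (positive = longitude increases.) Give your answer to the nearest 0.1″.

At latitude -62.1239°, cos φ = 0.467561.
1″ of longitude at this latitude = 30.87 × cos φ = 14.4336 m, so Δλ = -103.0 / 14.4336 = -7.136″.

Δλ = -7.1″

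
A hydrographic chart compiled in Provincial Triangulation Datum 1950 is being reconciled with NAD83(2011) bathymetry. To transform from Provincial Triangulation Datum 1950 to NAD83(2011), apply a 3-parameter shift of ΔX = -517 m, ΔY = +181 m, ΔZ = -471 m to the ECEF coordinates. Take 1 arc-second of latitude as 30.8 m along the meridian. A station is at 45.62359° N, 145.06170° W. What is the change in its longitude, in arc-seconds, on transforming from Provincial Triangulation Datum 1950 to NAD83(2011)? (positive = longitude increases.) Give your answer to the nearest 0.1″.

Δλ = -20.6″

sin φ = 0.714761, cos φ = 0.699369, sin λ = -0.572694, cos λ = -0.819769.
East component: ΔE = −sin λ·ΔX + cos λ·ΔY = −(-0.572694)(-517) + (-0.819769)(181) = -444.46 m.
1° of latitude spans 3600 × 30.80 = 110880 m; at latitude φ, 1° of longitude spans that × cos φ = 77546.0 m, so Δλ = -444.46 / 77546.0 × 3600 = -20.634″.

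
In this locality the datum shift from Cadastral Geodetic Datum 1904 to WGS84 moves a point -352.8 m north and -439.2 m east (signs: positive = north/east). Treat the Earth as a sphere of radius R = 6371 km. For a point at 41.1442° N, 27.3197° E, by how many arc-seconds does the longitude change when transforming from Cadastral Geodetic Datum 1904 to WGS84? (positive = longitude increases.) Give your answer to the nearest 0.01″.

At latitude 41.1442°, cos φ = 0.753056.
One radian of longitude at latitude φ spans R cos φ, so Δλ = ΔE / (R cos φ) = -439.2 / (6371000 × 0.753056) = -9.1543e-05 rad = -18.882″.

Δλ = -18.88″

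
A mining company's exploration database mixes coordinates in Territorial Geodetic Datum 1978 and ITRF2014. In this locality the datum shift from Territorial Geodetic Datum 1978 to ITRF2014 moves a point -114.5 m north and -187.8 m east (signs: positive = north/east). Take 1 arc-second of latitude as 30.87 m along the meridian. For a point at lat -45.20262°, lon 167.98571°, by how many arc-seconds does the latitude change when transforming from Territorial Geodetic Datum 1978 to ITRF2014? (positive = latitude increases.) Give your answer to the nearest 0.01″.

Δφ = -3.71″

1″ of latitude = 30.87 m, so Δφ = -114.5 / 30.87 = -3.709″.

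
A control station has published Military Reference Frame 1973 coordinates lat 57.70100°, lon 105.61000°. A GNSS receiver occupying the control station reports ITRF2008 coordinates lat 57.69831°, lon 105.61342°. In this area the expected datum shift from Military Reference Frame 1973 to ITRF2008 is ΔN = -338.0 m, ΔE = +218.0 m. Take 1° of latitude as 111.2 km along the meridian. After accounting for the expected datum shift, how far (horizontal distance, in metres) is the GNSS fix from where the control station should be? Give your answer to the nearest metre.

42 m

Observed coordinate differences: Δφ = -0.00269°, Δλ = +0.00342°.
Converting to metres (1° lat = 111200 m, cos φ = 0.534338): observed ΔN = -299.1 m, observed ΔE = 203.2 m.
Subtracting the expected shift leaves a residual of -299.1 − (-338.0) = 38.9 m north and 203.2 − (218.0) = -14.8 m east.
Residual distance = √(38.9² + (-14.8)²) = 41.6 m.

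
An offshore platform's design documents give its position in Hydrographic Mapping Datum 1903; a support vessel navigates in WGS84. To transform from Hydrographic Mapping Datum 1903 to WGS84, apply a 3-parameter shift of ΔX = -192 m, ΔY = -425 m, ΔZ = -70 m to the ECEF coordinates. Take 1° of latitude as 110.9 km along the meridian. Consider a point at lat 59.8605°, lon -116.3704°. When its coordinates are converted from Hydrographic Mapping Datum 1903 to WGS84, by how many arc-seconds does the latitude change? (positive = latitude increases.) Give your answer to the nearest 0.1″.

Δφ = -14.2″

sin φ = 0.864805, cos φ = 0.502107, sin λ = -0.895941, cos λ = -0.444172.
North component: ΔN = −sin φ cos λ·ΔX − sin φ sin λ·ΔY + cos φ·ΔZ = −(0.864805)(-0.444172)(-192) − (0.864805)(-0.895941)(-425) + (0.502107)(-70) = -438.20 m.
1° of latitude spans 110900 m, so Δφ = -438.20 / 110900 × 3600 = -14.225″.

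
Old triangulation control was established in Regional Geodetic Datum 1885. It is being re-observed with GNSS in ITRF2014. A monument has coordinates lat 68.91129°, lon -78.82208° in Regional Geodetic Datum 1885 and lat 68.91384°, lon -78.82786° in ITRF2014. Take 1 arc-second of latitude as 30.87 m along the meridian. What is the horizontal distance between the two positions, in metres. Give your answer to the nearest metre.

366 m

Δφ = 68.91384° − 68.91129° = +0.00255°; Δλ = -78.82786° − -78.82208° = -0.00578°.
1° of latitude = 3600 × 30.87 = 111132 m.
ΔN = Δφ × 111132 = 283.4 m; ΔE = Δλ × 111132 × cos(68.91129°) = -0.00578 × 111132 × 0.359813 = -231.1 m.
Distance = √(ΔE² + ΔN²) = √((-231.1)² + 283.4²) = 365.7 m.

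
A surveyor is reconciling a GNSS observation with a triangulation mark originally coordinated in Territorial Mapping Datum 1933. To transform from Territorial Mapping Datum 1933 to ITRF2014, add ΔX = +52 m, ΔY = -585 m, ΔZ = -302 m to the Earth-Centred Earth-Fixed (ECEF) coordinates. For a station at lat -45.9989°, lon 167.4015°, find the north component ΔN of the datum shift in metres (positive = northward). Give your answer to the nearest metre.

At φ = -45.9989°, λ = 167.4015°: sin φ = -0.719326, cos φ = 0.694672, sin λ = 0.218118, cos λ = -0.975922.
ΔN = −sin φ cos λ·ΔX − sin φ sin λ·ΔY + cos φ·ΔZ = −(-0.719326)(-0.975922)(52) − (-0.719326)(0.218118)(-585) + (0.694672)(-302) = -338.08 m.

ΔN = -338 m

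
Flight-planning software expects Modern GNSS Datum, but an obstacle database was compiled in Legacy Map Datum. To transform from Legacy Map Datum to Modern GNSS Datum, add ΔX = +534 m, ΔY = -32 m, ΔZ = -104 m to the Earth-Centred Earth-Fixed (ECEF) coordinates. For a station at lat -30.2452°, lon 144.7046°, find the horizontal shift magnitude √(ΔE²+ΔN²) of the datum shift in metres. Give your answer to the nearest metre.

At φ = -30.2452°, λ = 144.7046°: sin φ = -0.503702, cos φ = 0.863878, sin λ = 0.577792, cos λ = -0.816184.
ΔE = −sin λ·ΔX + cos λ·ΔY = −(0.577792)·(534) + (-0.816184)·(-32) = -282.42 m.
ΔN = −sin φ cos λ·ΔX − sin φ sin λ·ΔY + cos φ·ΔZ = −(-0.503702)(-0.816184)(534) − (-0.503702)(0.577792)(-32) + (0.863878)(-104) = -318.69 m.
Horizontal magnitude = √(ΔE² + ΔN²) = √((-282.42)² + (-318.69)²) = 425.82 m.

426 m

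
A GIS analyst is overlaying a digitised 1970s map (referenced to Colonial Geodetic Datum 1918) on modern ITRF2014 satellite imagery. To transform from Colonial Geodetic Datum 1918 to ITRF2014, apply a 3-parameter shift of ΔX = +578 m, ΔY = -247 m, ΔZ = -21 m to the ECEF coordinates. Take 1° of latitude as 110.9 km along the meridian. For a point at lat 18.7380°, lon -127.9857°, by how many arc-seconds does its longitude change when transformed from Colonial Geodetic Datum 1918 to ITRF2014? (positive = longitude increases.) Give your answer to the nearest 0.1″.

Δλ = 20.8″

sin φ = 0.321241, cos φ = 0.946997, sin λ = -0.788164, cos λ = -0.615465.
East component: ΔE = −sin λ·ΔX + cos λ·ΔY = −(-0.788164)(578) + (-0.615465)(-247) = 607.58 m.
1° of latitude spans 110900 m; at latitude φ, 1° of longitude spans that × cos φ = 105022.0 m, so Δλ = 607.58 / 105022.0 × 3600 = 20.827″.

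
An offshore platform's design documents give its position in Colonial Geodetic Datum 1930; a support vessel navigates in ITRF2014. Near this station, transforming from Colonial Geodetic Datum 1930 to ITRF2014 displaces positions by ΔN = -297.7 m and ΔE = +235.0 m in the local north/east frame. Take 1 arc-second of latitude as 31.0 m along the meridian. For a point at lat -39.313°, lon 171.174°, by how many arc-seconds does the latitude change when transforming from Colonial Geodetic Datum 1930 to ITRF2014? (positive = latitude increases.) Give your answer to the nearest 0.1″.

1″ of latitude = 31.00 m, so Δφ = -297.7 / 31.00 = -9.603″.

Δφ = -9.6″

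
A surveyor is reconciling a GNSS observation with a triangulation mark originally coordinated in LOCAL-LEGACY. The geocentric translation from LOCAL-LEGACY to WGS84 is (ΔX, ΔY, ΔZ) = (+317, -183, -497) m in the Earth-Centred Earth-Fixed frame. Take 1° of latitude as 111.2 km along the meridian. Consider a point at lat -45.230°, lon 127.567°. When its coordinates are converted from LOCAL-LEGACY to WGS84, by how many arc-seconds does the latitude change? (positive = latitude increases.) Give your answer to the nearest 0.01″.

Δφ = -19.11″

sin φ = -0.709940, cos φ = 0.704263, sin λ = 0.792641, cos λ = -0.609689.
North component: ΔN = −sin φ cos λ·ΔX − sin φ sin λ·ΔY + cos φ·ΔZ = −(-0.709940)(-0.609689)(317) − (-0.709940)(0.792641)(-183) + (0.704263)(-497) = -590.21 m.
1° of latitude spans 111200 m, so Δφ = -590.21 / 111200 × 3600 = -19.107″.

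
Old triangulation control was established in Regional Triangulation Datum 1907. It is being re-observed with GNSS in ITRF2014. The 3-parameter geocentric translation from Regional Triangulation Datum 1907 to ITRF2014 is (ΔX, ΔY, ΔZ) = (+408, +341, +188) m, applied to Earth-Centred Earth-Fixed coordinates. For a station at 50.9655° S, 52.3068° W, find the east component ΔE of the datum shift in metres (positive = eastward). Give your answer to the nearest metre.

ΔE = 531 m

The local east axis at (φ, λ) is (−sin λ, cos λ, 0), so ΔE = −sin(-52.3068°)·408 + cos(-52.3068°)·341 = 531.35 m.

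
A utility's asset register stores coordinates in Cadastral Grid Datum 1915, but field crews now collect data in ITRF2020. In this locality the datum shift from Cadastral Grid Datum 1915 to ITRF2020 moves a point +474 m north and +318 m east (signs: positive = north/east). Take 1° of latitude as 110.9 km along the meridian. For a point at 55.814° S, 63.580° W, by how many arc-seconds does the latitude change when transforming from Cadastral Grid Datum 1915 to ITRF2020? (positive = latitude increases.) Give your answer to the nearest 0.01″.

1° of latitude = 110.9 km, so Δφ = 474.0 / 110900 = 0.0042741° = 15.387″.

Δφ = 15.39″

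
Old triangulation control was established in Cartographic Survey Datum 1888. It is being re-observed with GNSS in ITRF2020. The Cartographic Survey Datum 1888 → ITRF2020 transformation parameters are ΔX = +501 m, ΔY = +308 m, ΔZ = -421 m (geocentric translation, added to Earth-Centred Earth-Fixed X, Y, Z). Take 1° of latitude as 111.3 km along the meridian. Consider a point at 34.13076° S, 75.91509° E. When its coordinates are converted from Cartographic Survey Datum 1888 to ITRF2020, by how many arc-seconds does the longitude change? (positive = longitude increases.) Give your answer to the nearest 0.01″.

Δλ = -16.06″

sin φ = -0.561083, cos φ = 0.827759, sin λ = 0.969936, cos λ = 0.243360.
East component: ΔE = −sin λ·ΔX + cos λ·ΔY = −(0.969936)(501) + (0.243360)(308) = -410.98 m.
1° of latitude spans 111300 m; at latitude φ, 1° of longitude spans that × cos φ = 92129.6 m, so Δλ = -410.98 / 92129.6 × 3600 = -16.059″.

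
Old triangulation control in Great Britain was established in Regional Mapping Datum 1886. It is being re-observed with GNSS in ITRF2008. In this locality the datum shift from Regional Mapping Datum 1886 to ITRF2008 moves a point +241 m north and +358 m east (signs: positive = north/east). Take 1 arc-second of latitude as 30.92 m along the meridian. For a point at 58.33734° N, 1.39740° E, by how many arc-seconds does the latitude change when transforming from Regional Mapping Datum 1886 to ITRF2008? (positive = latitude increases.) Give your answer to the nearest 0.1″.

Δφ = 7.8″

1″ of latitude = 30.92 m, so Δφ = 241.0 / 30.92 = 7.794″.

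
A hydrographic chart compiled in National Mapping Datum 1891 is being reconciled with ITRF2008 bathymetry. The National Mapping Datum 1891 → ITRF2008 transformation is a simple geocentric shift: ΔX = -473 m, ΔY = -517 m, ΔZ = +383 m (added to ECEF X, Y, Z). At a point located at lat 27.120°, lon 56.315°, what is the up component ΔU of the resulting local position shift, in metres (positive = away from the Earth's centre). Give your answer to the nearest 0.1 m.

ΔU = -441.8 m

The local up (radial) axis is (cos φ cos λ, cos φ sin λ, sin φ), giving ΔU = -233.495 − 382.897 + 174.593 = -441.80 m.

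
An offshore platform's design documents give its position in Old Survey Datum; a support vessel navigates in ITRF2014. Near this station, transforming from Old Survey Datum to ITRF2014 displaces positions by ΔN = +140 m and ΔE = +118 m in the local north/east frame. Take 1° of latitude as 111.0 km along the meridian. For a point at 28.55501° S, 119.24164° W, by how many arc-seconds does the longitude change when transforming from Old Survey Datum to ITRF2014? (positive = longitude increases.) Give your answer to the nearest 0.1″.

Δλ = 4.4″

At latitude -28.55501°, cos φ = 0.878359.
1° of longitude at this latitude = 111.0 × cos φ = 97.50 km, so Δλ = 118.0 / 97497.8 = 0.0012103° = 4.357″.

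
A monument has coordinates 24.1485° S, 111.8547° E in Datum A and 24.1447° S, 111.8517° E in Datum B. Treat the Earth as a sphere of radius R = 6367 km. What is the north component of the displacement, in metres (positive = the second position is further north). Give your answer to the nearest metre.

Δφ = -24.1447° − -24.1485° = +0.0038°; Δλ = 111.8517° − 111.8547° = -0.0030°.
1° along a meridian = πR/180 = 111125 m.
ΔN = Δφ × 111125 = 422.3 m; ΔE = Δλ × 111125 × cos(-24.1485°) = -0.0030 × 111125 × 0.912488 = -304.2 m.

ΔN = 422 m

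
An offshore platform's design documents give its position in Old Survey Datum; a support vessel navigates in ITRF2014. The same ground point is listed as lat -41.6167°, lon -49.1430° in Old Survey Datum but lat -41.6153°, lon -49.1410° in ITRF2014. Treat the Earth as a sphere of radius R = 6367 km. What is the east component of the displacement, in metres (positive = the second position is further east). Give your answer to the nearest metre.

ΔE = 166 m

Δφ = -41.6153° − -41.6167° = +0.0014°; Δλ = -49.1410° − -49.1430° = +0.0020°.
1° along a meridian = πR/180 = 111125 m.
ΔN = Δφ × 111125 = 155.6 m; ΔE = Δλ × 111125 × cos(-41.6167°) = +0.0020 × 111125 × 0.747605 = 166.2 m.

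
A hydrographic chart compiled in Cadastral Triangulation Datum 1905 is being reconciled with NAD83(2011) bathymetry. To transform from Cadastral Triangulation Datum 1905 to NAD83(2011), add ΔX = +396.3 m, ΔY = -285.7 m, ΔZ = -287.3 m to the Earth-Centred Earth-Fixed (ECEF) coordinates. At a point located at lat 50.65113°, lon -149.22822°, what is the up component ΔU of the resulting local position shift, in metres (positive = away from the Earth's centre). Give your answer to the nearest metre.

ΔU = -345 m

At φ = 50.65113°, λ = -149.22822°: sin φ = 0.773300, cos φ = 0.634041, sin λ = -0.511620, cos λ = -0.859212.
ΔU = cos φ cos λ·ΔX + cos φ sin λ·ΔY + sin φ·ΔZ = (0.634041)(-0.859212)(396.3) + (0.634041)(-0.511620)(-285.7) + (0.773300)(-287.3) = -345.39 m.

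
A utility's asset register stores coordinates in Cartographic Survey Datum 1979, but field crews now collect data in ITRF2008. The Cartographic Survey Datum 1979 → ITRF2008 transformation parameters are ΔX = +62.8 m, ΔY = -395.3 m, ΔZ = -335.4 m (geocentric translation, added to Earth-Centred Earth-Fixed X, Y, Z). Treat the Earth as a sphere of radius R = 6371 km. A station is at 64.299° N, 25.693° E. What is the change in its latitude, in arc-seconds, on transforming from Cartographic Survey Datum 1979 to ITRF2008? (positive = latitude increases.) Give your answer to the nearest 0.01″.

Δφ = -1.36″

sin φ = 0.901069, cos φ = 0.433675, sin λ = 0.433549, cos λ = 0.901130.
North component: ΔN = −sin φ cos λ·ΔX − sin φ sin λ·ΔY + cos φ·ΔZ = −(0.901069)(0.901130)(62.8) − (0.901069)(0.433549)(-395.3) + (0.433675)(-335.4) = -42.02 m.
1° of latitude spans πR/180 = 111195 m, so Δφ = -42.02 / 111195 × 3600 = -1.360″.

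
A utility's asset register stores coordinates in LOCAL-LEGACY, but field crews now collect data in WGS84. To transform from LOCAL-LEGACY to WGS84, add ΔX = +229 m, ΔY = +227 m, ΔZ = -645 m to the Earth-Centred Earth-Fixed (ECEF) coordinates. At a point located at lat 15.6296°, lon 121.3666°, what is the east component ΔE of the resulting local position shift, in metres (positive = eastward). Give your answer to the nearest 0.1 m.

ΔE = -313.7 m

At φ = 15.6296°, λ = 121.3666°: sin φ = 0.269417, cos φ = 0.963024, sin λ = 0.853854, cos λ = -0.520512.
ΔE = −sin λ·ΔX + cos λ·ΔY = −(0.853854)·(229) + (-0.520512)·(227) = -313.69 m.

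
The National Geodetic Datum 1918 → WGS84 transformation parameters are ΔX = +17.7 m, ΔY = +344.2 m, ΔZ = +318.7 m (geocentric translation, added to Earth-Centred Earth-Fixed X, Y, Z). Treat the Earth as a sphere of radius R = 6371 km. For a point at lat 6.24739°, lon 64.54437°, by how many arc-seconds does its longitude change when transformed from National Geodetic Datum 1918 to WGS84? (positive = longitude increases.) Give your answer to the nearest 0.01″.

sin φ = 0.108822, cos φ = 0.994061, sin λ = 0.902918, cos λ = 0.429812.
East component: ΔE = −sin λ·ΔX + cos λ·ΔY = −(0.902918)(17.7) + (0.429812)(344.2) = 131.96 m.
1° of latitude spans πR/180 = 111195 m; at latitude φ, 1° of longitude spans that × cos φ = 110534.6 m, so Δλ = 131.96 / 110534.6 × 3600 = 4.298″.

Δλ = 4.30″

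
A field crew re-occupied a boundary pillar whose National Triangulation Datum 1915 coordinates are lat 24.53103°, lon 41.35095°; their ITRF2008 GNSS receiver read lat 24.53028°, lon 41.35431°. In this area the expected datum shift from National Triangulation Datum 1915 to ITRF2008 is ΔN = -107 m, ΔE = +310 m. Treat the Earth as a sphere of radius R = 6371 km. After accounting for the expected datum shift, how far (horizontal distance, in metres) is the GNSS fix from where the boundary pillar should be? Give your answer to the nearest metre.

Observed coordinate differences: Δφ = -0.00075°, Δλ = +0.00336°.
Converting to metres (1° lat = 111195 m, cos φ = 0.909737): observed ΔN = -83.4 m, observed ΔE = 339.9 m.
Subtracting the expected shift leaves a residual of -83.4 − (-107) = 23.6 m north and 339.9 − (310) = 29.9 m east.
Residual distance = √(23.6² + 29.9²) = 38.1 m.

38 m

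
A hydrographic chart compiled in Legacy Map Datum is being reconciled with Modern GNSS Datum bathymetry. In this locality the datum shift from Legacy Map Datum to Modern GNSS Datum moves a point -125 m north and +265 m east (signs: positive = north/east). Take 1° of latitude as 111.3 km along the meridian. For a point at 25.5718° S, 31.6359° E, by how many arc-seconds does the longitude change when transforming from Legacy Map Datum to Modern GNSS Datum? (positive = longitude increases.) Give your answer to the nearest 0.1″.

Δλ = 9.5″

At latitude -25.5718°, cos φ = 0.902045.
1° of longitude at this latitude = 111.3 × cos φ = 100.40 km, so Δλ = 265.0 / 100397.6 = 0.0026395° = 9.502″.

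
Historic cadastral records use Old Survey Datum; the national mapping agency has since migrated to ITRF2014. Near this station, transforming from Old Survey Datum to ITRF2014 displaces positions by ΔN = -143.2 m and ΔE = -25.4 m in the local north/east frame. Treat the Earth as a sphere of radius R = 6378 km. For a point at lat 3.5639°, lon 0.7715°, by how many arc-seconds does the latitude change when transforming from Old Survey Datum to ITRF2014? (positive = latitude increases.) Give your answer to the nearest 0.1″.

Δφ = -4.6″

On a sphere of radius R, 1 rad of latitude = R, so Δφ = ΔN / R = -143.2 / 6378000 = -2.2452e-05 rad = -4.631″.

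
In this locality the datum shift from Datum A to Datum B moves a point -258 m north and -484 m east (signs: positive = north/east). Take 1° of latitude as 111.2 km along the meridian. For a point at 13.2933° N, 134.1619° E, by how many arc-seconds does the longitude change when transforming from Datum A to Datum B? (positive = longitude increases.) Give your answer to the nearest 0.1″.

Δλ = -16.1″

At latitude 13.2933°, cos φ = 0.973206.
1° of longitude at this latitude = 111.2 × cos φ = 108.22 km, so Δλ = -484.0 / 108220.5 = -0.0044724° = -16.100″.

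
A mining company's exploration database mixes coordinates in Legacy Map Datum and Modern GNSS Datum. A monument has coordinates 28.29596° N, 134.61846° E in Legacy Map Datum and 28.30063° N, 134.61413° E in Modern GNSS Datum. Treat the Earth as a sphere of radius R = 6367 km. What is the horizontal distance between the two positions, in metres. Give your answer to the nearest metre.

670 m

Δφ = 28.30063° − 28.29596° = +0.00467°; Δλ = 134.61413° − 134.61846° = -0.00433°.
1° along a meridian = πR/180 = 111125 m.
ΔN = Δφ × 111125 = 519.0 m; ΔE = Δλ × 111125 × cos(28.29596°) = -0.00433 × 111125 × 0.880511 = -423.7 m.
Distance = √(ΔE² + ΔN²) = √((-423.7)² + 519.0²) = 669.9 m.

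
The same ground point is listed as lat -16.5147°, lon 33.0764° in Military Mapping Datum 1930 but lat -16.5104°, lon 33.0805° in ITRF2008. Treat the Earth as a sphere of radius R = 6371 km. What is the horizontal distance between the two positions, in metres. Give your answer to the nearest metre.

648 m

Δφ = -16.5104° − -16.5147° = +0.0043°; Δλ = 33.0805° − 33.0764° = +0.0041°.
1° along a meridian = πR/180 = 111195 m.
ΔN = Δφ × 111195 = 478.1 m; ΔE = Δλ × 111195 × cos(-16.5147°) = +0.0041 × 111195 × 0.958747 = 437.1 m.
Distance = √(ΔE² + ΔN²) = √(437.1² + 478.1²) = 647.8 m.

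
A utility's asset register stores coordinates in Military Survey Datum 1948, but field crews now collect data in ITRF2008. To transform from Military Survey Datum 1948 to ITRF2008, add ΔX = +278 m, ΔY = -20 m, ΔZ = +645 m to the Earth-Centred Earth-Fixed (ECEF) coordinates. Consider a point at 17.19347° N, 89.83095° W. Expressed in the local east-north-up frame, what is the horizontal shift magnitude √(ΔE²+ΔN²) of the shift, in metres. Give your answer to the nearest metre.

At φ = 17.19347°, λ = -89.83095°: sin φ = 0.295599, cos φ = 0.955312, sin λ = -0.999996, cos λ = 0.002950.
ΔE = −sin λ·ΔX + cos λ·ΔY = −(-0.999996)·(278) + (0.002950)·(-20) = 277.94 m.
ΔN = −sin φ cos λ·ΔX − sin φ sin λ·ΔY + cos φ·ΔZ = −(0.295599)(0.002950)(278) − (0.295599)(-0.999996)(-20) + (0.955312)(645) = 610.02 m.
Horizontal magnitude = √(ΔE² + ΔN²) = √(277.94² + 610.02²) = 670.36 m.

670 m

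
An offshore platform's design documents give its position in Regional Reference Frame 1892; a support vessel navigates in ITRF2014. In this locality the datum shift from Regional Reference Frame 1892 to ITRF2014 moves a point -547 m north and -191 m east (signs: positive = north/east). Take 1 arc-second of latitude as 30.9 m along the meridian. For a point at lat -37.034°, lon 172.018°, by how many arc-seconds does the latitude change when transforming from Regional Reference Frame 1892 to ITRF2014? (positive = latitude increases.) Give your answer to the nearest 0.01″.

1″ of latitude = 30.90 m, so Δφ = -547.0 / 30.90 = -17.702″.

Δφ = -17.70″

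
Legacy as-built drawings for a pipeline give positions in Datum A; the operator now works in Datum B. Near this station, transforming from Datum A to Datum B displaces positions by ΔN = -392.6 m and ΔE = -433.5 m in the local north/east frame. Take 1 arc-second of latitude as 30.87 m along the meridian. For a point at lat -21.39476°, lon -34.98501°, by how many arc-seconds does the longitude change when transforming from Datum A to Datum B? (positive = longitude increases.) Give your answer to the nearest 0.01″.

Δλ = -15.08″

At latitude -21.39476°, cos φ = 0.931089.
1″ of longitude at this latitude = 30.87 × cos φ = 28.7427 m, so Δλ = -433.5 / 28.7427 = -15.082″.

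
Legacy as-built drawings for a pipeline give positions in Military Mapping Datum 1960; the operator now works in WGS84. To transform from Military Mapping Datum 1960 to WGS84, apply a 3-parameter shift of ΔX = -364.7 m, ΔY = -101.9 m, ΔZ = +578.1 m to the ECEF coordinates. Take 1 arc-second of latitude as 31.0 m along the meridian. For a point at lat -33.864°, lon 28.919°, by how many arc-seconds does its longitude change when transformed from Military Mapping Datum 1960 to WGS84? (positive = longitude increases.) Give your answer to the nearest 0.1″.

sin φ = -0.557223, cos φ = 0.830363, sin λ = 0.483573, cos λ = 0.875304.
East component: ΔE = −sin λ·ΔX + cos λ·ΔY = −(0.483573)(-364.7) + (0.875304)(-101.9) = 87.17 m.
1° of latitude spans 3600 × 31.00 = 111600 m; at latitude φ, 1° of longitude spans that × cos φ = 92668.5 m, so Δλ = 87.17 / 92668.5 × 3600 = 3.386″.

Δλ = 3.4″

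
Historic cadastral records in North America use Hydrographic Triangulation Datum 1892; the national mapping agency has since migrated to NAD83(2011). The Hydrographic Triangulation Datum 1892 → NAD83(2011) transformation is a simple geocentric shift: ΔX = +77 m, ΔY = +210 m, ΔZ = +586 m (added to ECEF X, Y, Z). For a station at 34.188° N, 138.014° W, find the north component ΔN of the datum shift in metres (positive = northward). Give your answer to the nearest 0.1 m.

ΔN = 595.8 m

The local north axis is (−sin φ cos λ, −sin φ sin λ, cos φ), giving ΔN = 32.161 + 78.937 + 484.738 = 595.84 m.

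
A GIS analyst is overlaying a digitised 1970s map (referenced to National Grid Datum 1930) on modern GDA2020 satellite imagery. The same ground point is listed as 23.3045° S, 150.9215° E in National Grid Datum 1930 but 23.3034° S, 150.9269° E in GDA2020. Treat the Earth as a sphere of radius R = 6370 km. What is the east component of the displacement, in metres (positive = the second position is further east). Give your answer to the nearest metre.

ΔE = 551 m

Δφ = -23.3034° − -23.3045° = +0.0011°; Δλ = 150.9269° − 150.9215° = +0.0054°.
1° along a meridian = πR/180 = 111177 m.
ΔN = Δφ × 111177 = 122.3 m; ΔE = Δλ × 111177 × cos(-23.3045°) = +0.0054 × 111177 × 0.918415 = 551.4 m.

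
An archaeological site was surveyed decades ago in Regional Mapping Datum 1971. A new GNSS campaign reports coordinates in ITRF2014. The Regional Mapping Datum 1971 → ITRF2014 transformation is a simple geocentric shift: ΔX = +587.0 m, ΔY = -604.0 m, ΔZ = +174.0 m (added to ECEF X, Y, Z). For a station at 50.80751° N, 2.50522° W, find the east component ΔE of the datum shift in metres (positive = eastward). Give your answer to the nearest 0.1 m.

ΔE = -577.8 m

The local east axis at (φ, λ) is (−sin λ, cos λ, 0), so ΔE = −sin(-2.50522°)·587.0 + cos(-2.50522°)·(-604.0) = -577.76 m.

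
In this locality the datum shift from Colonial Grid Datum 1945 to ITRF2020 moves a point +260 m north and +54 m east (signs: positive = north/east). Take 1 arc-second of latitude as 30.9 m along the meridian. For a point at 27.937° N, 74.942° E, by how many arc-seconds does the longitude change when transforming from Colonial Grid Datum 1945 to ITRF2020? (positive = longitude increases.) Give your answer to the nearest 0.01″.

At latitude 27.937°, cos φ = 0.883463.
1″ of longitude at this latitude = 30.90 × cos φ = 27.2990 m, so Δλ = 54.0 / 27.2990 = 1.978″.

Δλ = 1.98″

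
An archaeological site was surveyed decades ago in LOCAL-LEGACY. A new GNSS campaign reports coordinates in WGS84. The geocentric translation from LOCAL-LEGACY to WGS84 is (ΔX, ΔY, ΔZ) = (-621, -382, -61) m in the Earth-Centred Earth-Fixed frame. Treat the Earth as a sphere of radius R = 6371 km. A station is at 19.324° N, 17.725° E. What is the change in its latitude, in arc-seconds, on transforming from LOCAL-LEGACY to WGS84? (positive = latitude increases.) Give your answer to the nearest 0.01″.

sin φ = 0.330910, cos φ = 0.943662, sin λ = 0.304449, cos λ = 0.952529.
North component: ΔN = −sin φ cos λ·ΔX − sin φ sin λ·ΔY + cos φ·ΔZ = −(0.330910)(0.952529)(-621) − (0.330910)(0.304449)(-382) + (0.943662)(-61) = 176.66 m.
1° of latitude spans πR/180 = 111195 m, so Δφ = 176.66 / 111195 × 3600 = 5.720″.

Δφ = 5.72″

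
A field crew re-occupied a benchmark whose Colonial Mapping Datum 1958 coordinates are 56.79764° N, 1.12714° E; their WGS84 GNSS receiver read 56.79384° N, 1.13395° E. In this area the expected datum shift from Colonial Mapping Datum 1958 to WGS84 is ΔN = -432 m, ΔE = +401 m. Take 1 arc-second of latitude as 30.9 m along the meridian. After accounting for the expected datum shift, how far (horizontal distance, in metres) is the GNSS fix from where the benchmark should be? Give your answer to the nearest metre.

17 m

Observed coordinate differences: Δφ = -0.00380°, Δλ = +0.00681°.
Converting to metres (1° lat = 111240 m, cos φ = 0.547598): observed ΔN = -422.7 m, observed ΔE = 414.8 m.
Subtracting the expected shift leaves a residual of -422.7 − (-432) = 9.3 m north and 414.8 − (401) = 13.8 m east.
Residual distance = √(9.3² + 13.8²) = 16.7 m.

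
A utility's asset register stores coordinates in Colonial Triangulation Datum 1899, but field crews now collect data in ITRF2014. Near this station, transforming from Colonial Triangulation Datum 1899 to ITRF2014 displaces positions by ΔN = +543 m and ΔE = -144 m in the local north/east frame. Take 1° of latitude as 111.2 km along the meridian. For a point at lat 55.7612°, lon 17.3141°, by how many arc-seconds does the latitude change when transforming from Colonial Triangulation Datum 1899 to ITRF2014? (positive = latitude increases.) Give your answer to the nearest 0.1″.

Δφ = 17.6″

1° of latitude = 111.2 km, so Δφ = 543.0 / 111200 = 0.0048831° = 17.579″.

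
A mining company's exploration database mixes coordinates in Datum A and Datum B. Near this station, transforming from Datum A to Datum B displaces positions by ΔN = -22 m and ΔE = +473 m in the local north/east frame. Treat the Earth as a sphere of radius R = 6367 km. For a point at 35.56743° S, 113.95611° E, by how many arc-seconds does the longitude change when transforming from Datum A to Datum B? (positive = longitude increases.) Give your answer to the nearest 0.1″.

Δλ = 18.8″

At latitude -35.56743°, cos φ = 0.813432.
One radian of longitude at latitude φ spans R cos φ, so Δλ = ΔE / (R cos φ) = 473.0 / (6367000 × 0.813432) = 9.1328e-05 rad = 18.838″.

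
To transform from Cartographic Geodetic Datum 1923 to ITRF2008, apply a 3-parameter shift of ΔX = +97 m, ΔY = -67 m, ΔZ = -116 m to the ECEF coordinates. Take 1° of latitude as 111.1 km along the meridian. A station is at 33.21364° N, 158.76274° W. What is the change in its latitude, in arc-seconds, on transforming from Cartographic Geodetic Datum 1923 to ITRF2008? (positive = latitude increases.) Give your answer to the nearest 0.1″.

sin φ = 0.547762, cos φ = 0.836634, sin λ = -0.362231, cos λ = -0.932088.
North component: ΔN = −sin φ cos λ·ΔX − sin φ sin λ·ΔY + cos φ·ΔZ = −(0.547762)(-0.932088)(97) − (0.547762)(-0.362231)(-67) + (0.836634)(-116) = -60.82 m.
1° of latitude spans 111100 m, so Δφ = -60.82 / 111100 × 3600 = -1.971″.

Δφ = -2.0″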